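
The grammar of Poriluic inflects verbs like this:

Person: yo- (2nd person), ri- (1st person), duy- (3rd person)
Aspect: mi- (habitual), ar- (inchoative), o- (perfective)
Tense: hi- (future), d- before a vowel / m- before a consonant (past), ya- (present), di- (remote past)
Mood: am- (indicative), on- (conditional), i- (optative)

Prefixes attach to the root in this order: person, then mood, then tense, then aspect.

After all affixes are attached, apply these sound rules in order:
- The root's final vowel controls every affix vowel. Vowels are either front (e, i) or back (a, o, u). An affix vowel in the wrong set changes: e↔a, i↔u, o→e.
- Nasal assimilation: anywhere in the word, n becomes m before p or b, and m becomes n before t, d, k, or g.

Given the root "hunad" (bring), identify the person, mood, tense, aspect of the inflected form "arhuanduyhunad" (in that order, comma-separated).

Segment: ar-hi-am-duy-hunad.
person: duy- → 3rd person.
mood: am- → indicative.
tense: hi- → future.
aspect: ar- → inchoative.

3rd person, indicative, future, inchoative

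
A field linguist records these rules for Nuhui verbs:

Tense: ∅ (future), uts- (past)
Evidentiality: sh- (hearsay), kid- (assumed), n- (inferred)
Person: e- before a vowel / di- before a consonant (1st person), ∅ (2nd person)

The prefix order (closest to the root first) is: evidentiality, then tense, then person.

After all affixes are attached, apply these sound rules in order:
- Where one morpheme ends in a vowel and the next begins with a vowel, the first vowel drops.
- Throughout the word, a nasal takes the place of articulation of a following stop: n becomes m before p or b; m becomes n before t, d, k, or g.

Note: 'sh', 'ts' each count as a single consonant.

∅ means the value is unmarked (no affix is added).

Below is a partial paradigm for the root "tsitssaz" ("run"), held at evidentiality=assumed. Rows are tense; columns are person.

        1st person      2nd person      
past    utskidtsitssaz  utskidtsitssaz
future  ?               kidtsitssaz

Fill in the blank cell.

dikidtsitssaz

Attach evidentiality assumed kid- → kidtsitssaz.
tense = future: zero marking, form stays kidtsitssaz.
Attach person 1st person di- (before consonant 'k') → dikidtsitssaz.
Vowel deletion: no change.
Nasal assimilation: no change.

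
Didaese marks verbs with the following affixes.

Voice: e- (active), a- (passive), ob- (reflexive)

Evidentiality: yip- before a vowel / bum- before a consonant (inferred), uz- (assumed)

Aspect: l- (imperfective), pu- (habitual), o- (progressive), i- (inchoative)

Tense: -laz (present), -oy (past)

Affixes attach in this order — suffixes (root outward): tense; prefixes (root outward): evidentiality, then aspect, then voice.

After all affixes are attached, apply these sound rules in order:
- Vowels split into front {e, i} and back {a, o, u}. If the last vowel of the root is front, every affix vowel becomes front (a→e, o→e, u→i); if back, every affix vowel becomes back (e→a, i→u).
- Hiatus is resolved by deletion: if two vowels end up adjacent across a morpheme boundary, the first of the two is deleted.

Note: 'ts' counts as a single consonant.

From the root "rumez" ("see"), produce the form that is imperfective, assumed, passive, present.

elizrumezlez

Attach evidentiality assumed uz- → uzrumez.
Attach tense present -laz → uzrumezlaz.
Attach aspect imperfective l- → luzrumezlaz.
Attach voice passive a- → aluzrumezlaz.
Apply vowel harmony: aluzrumezlaz → elizrumezlez.
Vowel deletion: no change.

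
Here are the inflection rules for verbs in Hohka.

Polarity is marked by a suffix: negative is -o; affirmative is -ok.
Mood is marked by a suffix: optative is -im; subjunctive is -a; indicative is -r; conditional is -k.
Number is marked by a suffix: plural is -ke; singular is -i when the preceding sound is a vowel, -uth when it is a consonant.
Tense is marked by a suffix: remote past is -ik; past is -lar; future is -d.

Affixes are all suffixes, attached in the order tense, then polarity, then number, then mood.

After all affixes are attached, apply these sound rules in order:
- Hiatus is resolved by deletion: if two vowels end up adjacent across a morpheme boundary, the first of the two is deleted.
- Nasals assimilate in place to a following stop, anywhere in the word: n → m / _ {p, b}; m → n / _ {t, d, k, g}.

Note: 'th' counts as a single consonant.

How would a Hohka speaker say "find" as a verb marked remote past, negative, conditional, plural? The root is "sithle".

sithlikokek

Attach tense remote past -ik → sithleik.
Attach polarity negative -o → sithleiko.
Attach number plural -ke → sithleikoke.
Attach mood conditional -k → sithleikokek.
Apply vowel deletion: sithleikokek → sithlikokek.
Nasal assimilation: no change.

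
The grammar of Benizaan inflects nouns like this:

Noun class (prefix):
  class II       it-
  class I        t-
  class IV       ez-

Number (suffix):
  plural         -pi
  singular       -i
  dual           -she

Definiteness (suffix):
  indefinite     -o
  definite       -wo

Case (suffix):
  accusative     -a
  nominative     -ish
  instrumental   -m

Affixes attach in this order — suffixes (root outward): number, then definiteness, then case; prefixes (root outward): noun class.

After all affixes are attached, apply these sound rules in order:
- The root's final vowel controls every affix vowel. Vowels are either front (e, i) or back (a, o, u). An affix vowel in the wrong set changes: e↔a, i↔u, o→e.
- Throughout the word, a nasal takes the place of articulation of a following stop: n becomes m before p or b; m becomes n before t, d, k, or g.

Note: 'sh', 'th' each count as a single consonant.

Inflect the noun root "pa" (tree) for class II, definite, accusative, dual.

Attach number dual -she → pashe.
Attach definiteness definite -wo → pashewo.
Attach noun class class II it- → itpashewo.
Attach case accusative -a → itpashewoa.
Apply vowel harmony: itpashewoa → utpashawoa.
Nasal assimilation: no change.

utpashawoa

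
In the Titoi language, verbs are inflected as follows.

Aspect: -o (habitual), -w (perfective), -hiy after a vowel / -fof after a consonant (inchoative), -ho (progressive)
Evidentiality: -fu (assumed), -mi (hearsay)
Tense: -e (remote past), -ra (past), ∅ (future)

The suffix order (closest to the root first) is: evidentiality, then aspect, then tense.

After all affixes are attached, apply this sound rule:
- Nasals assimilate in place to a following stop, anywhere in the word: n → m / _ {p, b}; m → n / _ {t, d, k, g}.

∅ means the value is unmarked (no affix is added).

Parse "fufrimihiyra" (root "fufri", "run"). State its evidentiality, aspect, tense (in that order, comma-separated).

hearsay, inchoative, past

Segment: fufri-mi-hiy-ra.
evidentiality: -mi → hearsay.
aspect: -hiy/fof → inchoative.
tense: -ra → past.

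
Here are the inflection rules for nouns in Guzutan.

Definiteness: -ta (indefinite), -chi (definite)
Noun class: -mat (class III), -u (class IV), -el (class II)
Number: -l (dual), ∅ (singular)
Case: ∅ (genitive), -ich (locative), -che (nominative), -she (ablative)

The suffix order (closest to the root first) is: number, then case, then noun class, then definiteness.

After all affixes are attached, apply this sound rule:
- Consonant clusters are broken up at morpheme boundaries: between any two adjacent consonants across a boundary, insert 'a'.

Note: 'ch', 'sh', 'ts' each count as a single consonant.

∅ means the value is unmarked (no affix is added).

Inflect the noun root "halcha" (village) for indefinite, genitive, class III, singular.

halchamatata

number = singular: zero marking, form stays halcha.
case = genitive: zero marking, form stays halcha.
Attach noun class class III -mat → halchamat.
Attach definiteness indefinite -ta → halchamatta.
Apply epenthesis: halchamatta → halchamatata.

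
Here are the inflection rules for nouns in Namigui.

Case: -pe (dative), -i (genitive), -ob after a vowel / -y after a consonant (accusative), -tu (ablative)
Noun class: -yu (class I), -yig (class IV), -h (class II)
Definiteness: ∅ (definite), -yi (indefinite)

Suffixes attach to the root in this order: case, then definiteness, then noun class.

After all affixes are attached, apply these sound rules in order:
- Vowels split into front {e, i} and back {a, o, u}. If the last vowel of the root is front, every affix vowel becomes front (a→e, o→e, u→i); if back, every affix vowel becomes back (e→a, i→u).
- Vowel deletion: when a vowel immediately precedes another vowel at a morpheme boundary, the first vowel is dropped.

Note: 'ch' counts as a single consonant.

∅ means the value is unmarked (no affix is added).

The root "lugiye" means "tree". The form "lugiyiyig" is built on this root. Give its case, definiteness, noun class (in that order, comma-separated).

genitive, definite, class IV

Segment: lugiye-i-yig.
case: -i → genitive.
definiteness: ∅ → definite.
noun class: -yig → class IV.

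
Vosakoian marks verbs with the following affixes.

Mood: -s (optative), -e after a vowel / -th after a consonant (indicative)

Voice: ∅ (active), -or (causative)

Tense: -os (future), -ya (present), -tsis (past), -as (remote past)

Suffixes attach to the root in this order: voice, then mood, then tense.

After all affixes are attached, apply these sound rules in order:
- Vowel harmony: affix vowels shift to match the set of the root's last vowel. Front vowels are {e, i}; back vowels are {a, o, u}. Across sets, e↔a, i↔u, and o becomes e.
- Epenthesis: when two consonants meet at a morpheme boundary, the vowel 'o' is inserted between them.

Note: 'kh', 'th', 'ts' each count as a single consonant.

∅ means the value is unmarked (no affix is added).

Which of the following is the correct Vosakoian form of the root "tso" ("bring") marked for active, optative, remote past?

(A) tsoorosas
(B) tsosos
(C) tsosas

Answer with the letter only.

C

voice = active: zero marking, form stays tso.
Attach mood optative -s → tsos.
Attach tense remote past -as → tsosas.
Vowel harmony: no change.
Epenthesis: no change.
So the correct form is tsosas, option (C).
(B) tsosos is wrong: it uses future instead of remote past for tense.
(A) tsoorosas is wrong: it uses causative instead of active for voice.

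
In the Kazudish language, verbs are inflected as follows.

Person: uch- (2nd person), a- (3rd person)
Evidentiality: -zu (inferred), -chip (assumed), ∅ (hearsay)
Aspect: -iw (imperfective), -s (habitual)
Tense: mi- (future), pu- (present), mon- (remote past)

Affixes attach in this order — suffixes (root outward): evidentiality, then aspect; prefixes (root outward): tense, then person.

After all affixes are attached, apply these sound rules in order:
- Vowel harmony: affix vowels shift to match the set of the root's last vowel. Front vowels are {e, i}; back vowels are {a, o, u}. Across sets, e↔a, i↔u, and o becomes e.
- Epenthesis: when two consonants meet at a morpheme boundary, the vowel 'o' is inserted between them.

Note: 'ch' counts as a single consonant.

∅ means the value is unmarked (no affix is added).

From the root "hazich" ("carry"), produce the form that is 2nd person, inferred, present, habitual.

Attach evidentiality inferred -zu → hazichzu.
Attach tense present pu- → puhazichzu.
Attach aspect habitual -s → puhazichzus.
Attach person 2nd person uch- → uchpuhazichzus.
Apply vowel harmony: uchpuhazichzus → ichpihazichzis.
Apply epenthesis: ichpihazichzis → ichopihazichozis.

ichopihazichozis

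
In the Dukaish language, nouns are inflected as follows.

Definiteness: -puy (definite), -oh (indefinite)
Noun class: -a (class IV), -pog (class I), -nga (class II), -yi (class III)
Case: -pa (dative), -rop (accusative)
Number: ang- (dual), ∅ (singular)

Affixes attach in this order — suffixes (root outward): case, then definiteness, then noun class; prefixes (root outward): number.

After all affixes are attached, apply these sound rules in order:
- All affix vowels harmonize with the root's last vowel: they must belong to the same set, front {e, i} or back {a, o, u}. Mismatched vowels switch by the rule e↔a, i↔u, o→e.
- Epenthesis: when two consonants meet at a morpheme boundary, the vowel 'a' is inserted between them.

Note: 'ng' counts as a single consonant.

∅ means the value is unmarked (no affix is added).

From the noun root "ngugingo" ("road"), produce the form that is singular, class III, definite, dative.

Attach case dative -pa → ngugingopa.
Attach definiteness definite -puy → ngugingopapuy.
number = singular: zero marking, form stays ngugingopapuy.
Attach noun class class III -yi → ngugingopapuyyi.
Apply vowel harmony: ngugingopapuyyi → ngugingopapuyyu.
Apply epenthesis: ngugingopapuyyu → ngugingopapuyayu.

ngugingopapuyayu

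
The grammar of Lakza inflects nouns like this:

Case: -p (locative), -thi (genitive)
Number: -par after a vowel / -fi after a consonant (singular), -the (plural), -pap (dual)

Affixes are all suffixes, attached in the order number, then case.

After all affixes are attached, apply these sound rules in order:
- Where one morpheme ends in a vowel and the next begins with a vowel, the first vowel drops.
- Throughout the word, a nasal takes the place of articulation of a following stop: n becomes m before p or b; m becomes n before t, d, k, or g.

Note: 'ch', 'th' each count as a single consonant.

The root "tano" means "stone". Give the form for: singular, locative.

Attach number singular -par (after vowel 'o') → tanopar.
Attach case locative -p → tanoparp.
Vowel deletion: no change.
Nasal assimilation: no change.

tanoparp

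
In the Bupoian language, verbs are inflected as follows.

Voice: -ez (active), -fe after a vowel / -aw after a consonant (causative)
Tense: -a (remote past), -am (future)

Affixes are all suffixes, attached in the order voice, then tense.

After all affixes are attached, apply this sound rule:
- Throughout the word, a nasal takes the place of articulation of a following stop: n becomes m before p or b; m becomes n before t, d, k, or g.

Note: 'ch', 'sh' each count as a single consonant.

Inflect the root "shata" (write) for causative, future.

Attach voice causative -fe (after vowel 'a') → shatafe.
Attach tense future -am → shatafeam.
Nasal assimilation: no change.

shatafeam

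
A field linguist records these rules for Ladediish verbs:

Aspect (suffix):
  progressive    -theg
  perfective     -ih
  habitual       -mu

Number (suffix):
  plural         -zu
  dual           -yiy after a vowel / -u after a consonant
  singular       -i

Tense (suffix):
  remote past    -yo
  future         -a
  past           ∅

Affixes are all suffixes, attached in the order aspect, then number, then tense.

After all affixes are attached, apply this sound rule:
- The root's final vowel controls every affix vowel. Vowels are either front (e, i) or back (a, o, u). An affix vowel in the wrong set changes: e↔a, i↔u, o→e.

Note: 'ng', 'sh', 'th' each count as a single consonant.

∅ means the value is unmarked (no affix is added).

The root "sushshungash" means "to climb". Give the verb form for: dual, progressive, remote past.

Attach aspect progressive -theg → sushshungashtheg.
Attach number dual -u (after consonant 'g') → sushshungashthegu.
Attach tense remote past -yo → sushshungashtheguyo.
Apply vowel harmony: sushshungashtheguyo → sushshungashthaguyo.

sushshungashthaguyo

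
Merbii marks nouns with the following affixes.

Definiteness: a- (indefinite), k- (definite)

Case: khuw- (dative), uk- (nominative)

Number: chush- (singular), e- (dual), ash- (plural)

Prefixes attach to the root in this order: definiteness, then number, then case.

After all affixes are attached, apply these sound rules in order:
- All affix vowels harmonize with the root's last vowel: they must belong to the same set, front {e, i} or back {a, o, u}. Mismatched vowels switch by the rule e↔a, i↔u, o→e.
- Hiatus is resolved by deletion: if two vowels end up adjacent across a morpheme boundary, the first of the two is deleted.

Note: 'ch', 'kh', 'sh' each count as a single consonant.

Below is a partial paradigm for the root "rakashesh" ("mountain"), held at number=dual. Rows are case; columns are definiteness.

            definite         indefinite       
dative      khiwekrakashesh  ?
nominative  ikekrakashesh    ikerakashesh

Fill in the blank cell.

khiwerakashesh

Attach definiteness indefinite a- → arakashesh.
Attach number dual e- → earakashesh.
Attach case dative khuw- → khuwearakashesh.
Apply vowel harmony: khuwearakashesh → khiweerakashesh.
Apply vowel deletion: khiweerakashesh → khiwerakashesh.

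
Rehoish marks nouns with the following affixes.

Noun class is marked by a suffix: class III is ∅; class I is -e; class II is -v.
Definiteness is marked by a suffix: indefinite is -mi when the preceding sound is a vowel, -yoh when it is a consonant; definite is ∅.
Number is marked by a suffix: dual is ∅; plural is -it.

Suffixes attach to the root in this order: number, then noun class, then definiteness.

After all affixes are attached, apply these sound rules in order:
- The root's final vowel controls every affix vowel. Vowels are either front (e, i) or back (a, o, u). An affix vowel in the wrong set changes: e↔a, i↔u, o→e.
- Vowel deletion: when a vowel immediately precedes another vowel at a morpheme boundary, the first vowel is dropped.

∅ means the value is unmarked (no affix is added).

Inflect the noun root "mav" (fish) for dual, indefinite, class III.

number = dual: zero marking, form stays mav.
noun class = class III: zero marking, form stays mav.
Attach definiteness indefinite -yoh (after consonant 'v') → mavyoh.
Vowel harmony: no change.
Vowel deletion: no change.

mavyoh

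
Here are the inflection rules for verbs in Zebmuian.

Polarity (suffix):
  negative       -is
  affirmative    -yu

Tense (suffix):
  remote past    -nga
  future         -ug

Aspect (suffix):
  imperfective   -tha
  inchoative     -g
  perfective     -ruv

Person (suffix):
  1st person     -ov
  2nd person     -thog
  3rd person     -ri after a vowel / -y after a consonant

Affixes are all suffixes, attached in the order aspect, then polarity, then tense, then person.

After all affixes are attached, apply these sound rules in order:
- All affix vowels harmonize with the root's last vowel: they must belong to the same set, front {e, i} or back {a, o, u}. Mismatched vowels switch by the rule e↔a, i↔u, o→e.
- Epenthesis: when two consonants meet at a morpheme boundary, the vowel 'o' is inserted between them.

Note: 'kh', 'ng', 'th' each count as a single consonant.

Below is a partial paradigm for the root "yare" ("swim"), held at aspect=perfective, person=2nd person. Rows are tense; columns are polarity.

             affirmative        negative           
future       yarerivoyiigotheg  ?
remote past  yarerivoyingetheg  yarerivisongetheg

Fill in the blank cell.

yarerivisigotheg

Attach aspect perfective -ruv → yareruv.
Attach polarity negative -is → yareruvis.
Attach tense future -ug → yareruvisug.
Attach person 2nd person -thog → yareruvisugthog.
Apply vowel harmony: yareruvisugthog → yarerivisigtheg.
Apply epenthesis: yarerivisigtheg → yarerivisigotheg.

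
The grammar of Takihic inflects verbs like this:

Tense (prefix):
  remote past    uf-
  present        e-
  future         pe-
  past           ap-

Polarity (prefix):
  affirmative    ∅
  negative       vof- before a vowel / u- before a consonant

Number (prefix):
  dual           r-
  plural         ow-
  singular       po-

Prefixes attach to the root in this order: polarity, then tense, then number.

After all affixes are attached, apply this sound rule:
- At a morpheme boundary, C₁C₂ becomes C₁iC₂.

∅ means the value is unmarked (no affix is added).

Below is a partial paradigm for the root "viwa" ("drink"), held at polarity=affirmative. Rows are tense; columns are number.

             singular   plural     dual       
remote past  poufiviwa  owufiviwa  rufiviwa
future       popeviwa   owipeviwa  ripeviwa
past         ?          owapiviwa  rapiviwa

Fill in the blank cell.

polarity = affirmative: zero marking, form stays viwa.
Attach tense past ap- → apviwa.
Attach number singular po- → poapviwa.
Apply epenthesis: poapviwa → poapiviwa.

poapiviwa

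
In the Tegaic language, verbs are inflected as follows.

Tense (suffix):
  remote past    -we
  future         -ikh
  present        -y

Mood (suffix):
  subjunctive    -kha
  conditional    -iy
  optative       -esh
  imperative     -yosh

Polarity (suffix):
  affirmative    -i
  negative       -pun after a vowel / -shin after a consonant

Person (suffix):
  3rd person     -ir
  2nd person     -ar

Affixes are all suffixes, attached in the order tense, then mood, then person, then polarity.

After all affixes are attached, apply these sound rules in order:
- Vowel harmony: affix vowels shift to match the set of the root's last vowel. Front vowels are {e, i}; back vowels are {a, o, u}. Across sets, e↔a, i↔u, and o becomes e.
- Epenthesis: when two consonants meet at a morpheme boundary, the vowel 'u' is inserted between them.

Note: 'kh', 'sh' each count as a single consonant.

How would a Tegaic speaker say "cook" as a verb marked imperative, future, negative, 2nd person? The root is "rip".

ripikhuyesherushin

Attach tense future -ikh → ripikh.
Attach mood imperative -yosh → ripikhyosh.
Attach person 2nd person -ar → ripikhyoshar.
Attach polarity negative -shin (after consonant 'r') → ripikhyosharshin.
Apply vowel harmony: ripikhyosharshin → ripikhyeshershin.
Apply epenthesis: ripikhyeshershin → ripikhuyesherushin.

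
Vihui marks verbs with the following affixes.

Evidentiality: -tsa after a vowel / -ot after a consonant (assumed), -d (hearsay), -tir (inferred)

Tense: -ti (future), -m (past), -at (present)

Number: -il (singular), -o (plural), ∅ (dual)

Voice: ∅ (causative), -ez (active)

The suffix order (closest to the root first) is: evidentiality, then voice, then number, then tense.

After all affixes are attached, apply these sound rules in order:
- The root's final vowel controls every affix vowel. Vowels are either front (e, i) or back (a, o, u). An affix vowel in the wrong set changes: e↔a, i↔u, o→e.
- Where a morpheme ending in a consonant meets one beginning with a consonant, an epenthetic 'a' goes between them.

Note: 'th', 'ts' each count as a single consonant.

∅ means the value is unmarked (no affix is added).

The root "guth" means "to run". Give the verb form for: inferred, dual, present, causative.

Attach evidentiality inferred -tir → guthtir.
voice = causative: zero marking, form stays guthtir.
number = dual: zero marking, form stays guthtir.
Attach tense present -at → guthtirat.
Apply vowel harmony: guthtirat → guthturat.
Apply epenthesis: guthturat → guthaturat.

guthaturat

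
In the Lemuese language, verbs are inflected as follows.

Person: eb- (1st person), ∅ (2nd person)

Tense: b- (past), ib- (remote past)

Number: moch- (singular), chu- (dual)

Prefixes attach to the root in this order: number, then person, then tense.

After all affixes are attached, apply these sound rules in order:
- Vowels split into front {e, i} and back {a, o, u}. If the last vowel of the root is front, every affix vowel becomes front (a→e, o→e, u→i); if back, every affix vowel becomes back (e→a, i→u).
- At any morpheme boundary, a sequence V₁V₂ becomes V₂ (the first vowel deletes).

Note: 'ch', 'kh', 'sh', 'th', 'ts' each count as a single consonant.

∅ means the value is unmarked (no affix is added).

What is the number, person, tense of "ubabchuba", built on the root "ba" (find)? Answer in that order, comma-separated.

Segment: ib-eb-chu-ba.
number: chu- → dual.
person: eb- → 1st person.
tense: ib- → remote past.

dual, 1st person, remote past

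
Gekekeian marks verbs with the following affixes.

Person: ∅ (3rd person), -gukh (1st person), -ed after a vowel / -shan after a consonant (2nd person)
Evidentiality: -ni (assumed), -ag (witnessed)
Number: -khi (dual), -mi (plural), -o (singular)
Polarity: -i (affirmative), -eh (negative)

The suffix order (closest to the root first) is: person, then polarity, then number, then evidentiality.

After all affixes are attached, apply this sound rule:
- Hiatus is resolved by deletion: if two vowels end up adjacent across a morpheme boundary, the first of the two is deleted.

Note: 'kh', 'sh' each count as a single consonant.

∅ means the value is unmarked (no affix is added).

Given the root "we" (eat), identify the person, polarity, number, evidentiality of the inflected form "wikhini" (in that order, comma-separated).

Segment: we-i-khi-ni.
person: ∅ → 3rd person.
polarity: -i → affirmative.
number: -khi → dual.
evidentiality: -ni → assumed.

3rd person, affirmative, dual, assumed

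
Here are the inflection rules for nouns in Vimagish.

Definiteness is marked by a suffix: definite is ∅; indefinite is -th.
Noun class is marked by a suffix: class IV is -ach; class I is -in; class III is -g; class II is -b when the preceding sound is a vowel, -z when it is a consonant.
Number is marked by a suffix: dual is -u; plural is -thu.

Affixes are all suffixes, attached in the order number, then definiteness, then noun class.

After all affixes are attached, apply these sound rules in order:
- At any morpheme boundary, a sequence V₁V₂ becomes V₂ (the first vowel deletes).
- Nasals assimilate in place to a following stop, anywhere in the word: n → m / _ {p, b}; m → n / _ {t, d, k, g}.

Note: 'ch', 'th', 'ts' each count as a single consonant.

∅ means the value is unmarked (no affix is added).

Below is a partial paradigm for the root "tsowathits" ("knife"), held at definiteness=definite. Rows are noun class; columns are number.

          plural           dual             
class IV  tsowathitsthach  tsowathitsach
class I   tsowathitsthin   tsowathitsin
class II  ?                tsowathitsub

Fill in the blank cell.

Attach number plural -thu → tsowathitsthu.
definiteness = definite: zero marking, form stays tsowathitsthu.
Attach noun class class II -b (after vowel 'u') → tsowathitsthub.
Vowel deletion: no change.
Nasal assimilation: no change.

tsowathitsthub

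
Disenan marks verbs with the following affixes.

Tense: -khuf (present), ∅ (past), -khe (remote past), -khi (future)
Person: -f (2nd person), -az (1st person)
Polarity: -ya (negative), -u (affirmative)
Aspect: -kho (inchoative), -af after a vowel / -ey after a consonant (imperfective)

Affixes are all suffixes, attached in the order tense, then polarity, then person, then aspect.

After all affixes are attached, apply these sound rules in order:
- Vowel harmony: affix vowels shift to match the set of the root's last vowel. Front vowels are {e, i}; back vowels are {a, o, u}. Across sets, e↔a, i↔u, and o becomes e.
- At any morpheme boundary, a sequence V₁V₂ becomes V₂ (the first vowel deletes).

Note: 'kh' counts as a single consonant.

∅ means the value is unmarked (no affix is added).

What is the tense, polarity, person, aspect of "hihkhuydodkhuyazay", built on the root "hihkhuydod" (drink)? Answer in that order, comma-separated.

future, negative, 1st person, imperfective

Segment: hihkhuydod-khi-ya-az-ey.
tense: -khi → future.
polarity: -ya → negative.
person: -az → 1st person.
aspect: -af/ey → imperfective.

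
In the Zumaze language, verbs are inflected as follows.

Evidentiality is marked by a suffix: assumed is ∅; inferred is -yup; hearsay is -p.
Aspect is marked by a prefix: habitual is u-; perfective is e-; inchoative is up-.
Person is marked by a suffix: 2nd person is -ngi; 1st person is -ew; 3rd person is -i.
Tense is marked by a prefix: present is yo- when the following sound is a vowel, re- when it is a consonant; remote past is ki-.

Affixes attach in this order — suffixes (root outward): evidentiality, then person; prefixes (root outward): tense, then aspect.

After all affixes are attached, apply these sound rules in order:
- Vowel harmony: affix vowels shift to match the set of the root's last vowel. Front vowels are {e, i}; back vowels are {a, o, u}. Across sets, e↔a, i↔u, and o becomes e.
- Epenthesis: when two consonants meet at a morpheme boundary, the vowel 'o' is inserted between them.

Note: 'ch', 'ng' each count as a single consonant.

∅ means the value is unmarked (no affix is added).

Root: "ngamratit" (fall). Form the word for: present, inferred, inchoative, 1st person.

iporengamratitoyipew

Attach tense present re- (before consonant 'ng') → rengamratit.
Attach evidentiality inferred -yup → rengamratityup.
Attach person 1st person -ew → rengamratityupew.
Attach aspect inchoative up- → uprengamratityupew.
Apply vowel harmony: uprengamratityupew → iprengamratityipew.
Apply epenthesis: iprengamratityipew → iporengamratitoyipew.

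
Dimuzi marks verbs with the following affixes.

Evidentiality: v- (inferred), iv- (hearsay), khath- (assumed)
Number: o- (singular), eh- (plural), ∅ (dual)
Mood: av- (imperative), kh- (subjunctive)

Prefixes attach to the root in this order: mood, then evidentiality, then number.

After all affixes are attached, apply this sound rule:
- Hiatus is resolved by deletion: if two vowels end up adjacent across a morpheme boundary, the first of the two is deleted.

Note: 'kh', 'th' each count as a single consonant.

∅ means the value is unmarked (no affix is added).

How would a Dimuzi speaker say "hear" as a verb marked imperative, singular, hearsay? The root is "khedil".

Attach mood imperative av- → avkhedil.
Attach evidentiality hearsay iv- → ivavkhedil.
Attach number singular o- → oivavkhedil.
Apply vowel deletion: oivavkhedil → ivavkhedil.

ivavkhedil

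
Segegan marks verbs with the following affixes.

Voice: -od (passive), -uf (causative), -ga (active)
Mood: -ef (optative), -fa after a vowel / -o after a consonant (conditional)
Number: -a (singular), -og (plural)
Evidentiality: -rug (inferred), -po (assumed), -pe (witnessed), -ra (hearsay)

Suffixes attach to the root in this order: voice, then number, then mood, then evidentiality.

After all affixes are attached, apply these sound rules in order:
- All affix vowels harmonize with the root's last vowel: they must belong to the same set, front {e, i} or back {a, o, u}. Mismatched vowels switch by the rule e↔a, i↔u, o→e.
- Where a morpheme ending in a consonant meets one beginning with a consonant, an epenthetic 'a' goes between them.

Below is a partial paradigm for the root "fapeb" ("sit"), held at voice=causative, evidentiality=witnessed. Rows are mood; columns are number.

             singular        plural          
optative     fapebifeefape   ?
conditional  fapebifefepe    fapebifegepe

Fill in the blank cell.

Attach voice causative -uf → fapebuf.
Attach number plural -og → fapebufog.
Attach mood optative -ef → fapebufogef.
Attach evidentiality witnessed -pe → fapebufogefpe.
Apply vowel harmony: fapebufogefpe → fapebifegefpe.
Apply epenthesis: fapebifegefpe → fapebifegefape.

fapebifegefape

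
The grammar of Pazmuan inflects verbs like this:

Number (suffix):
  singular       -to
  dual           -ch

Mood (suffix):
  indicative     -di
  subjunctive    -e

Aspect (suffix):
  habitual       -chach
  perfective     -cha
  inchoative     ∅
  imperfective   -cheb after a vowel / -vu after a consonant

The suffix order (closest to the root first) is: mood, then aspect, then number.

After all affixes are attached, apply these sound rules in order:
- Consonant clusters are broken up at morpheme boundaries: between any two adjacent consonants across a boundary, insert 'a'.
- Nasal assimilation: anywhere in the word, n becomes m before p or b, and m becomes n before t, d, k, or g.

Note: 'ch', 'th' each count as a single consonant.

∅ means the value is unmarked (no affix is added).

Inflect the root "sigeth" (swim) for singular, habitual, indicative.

sigethadichachato

Attach mood indicative -di → sigethdi.
Attach aspect habitual -chach → sigethdichach.
Attach number singular -to → sigethdichachto.
Apply epenthesis: sigethdichachto → sigethadichachato.
Nasal assimilation: no change.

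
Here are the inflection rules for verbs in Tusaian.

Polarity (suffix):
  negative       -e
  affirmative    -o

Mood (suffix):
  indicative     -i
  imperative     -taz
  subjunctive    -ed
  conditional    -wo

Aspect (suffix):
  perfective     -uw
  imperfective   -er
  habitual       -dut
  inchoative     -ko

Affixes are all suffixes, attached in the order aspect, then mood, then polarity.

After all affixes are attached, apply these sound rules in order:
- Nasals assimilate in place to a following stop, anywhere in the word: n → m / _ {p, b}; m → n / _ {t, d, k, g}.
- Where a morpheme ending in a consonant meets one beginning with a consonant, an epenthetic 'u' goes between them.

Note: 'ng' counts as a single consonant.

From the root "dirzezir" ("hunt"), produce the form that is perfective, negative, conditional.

Attach aspect perfective -uw → dirzeziruw.
Attach mood conditional -wo → dirzeziruwwo.
Attach polarity negative -e → dirzeziruwwoe.
Nasal assimilation: no change.
Apply epenthesis: dirzeziruwwoe → dirzeziruwuwoe.

dirzeziruwuwoe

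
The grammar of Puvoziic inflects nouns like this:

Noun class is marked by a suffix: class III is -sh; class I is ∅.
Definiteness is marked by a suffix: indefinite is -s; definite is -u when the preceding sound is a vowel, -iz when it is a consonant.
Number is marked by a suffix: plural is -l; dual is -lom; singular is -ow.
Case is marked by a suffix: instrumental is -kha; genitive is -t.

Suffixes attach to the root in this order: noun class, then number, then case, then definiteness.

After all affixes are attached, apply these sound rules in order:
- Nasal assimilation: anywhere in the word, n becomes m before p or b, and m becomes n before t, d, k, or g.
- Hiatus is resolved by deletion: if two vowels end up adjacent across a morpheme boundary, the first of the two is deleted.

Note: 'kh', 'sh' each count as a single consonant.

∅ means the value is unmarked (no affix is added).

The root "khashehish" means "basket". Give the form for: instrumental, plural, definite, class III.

khashehishshlkhu

Attach noun class class III -sh → khashehishsh.
Attach number plural -l → khashehishshl.
Attach case instrumental -kha → khashehishshlkha.
Attach definiteness definite -u (after vowel 'a') → khashehishshlkhau.
Nasal assimilation: no change.
Apply vowel deletion: khashehishshlkhau → khashehishshlkhu.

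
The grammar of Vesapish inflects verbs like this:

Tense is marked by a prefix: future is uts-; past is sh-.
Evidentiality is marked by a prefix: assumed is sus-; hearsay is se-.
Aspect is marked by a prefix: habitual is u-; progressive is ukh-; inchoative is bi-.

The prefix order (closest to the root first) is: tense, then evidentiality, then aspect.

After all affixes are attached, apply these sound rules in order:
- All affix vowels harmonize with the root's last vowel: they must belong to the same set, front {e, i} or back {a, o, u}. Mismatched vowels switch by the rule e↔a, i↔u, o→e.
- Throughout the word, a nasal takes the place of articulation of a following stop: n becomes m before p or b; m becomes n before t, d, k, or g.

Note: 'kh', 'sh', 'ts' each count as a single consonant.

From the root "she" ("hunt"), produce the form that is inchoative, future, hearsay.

biseitsshe

Attach tense future uts- → utsshe.
Attach evidentiality hearsay se- → seutsshe.
Attach aspect inchoative bi- → biseutsshe.
Apply vowel harmony: biseutsshe → biseitsshe.
Nasal assimilation: no change.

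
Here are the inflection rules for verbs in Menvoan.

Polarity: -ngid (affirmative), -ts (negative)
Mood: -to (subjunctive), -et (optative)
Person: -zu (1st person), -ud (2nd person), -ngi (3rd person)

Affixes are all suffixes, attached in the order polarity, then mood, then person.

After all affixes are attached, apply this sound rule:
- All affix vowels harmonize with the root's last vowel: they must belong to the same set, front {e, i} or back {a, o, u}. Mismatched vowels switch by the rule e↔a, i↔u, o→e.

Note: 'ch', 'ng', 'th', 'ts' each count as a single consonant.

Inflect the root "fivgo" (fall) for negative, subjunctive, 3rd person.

Attach polarity negative -ts → fivgots.
Attach mood subjunctive -to → fivgotsto.
Attach person 3rd person -ngi → fivgotstongi.
Apply vowel harmony: fivgotstongi → fivgotstongu.

fivgotstongu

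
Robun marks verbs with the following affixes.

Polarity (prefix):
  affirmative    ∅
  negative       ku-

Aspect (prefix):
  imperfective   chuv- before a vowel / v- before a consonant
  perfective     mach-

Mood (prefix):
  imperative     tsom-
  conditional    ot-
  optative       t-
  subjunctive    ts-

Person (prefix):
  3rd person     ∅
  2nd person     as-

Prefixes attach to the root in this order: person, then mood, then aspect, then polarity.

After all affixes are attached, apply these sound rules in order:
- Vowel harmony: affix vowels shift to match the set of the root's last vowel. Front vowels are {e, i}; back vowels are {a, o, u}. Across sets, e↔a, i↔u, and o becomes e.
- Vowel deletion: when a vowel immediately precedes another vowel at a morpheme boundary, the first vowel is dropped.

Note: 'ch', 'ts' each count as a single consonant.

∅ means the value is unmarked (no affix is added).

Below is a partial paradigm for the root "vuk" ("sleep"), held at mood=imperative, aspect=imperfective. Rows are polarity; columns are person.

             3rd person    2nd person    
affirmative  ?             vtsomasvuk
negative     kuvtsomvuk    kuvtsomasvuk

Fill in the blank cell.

vtsomvuk

person = 3rd person: zero marking, form stays vuk.
Attach mood imperative tsom- → tsomvuk.
Attach aspect imperfective v- (before consonant 'ts') → vtsomvuk.
polarity = affirmative: zero marking, form stays vtsomvuk.
Vowel harmony: no change.
Vowel deletion: no change.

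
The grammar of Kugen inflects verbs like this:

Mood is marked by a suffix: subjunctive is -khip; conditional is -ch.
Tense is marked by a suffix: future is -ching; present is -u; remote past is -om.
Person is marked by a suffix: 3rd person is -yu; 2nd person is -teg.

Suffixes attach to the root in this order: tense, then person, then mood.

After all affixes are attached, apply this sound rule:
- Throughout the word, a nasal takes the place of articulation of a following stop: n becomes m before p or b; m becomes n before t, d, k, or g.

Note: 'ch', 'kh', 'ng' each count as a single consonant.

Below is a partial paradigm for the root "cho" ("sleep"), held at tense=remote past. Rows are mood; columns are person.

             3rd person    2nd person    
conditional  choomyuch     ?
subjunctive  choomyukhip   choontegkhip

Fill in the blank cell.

choontegch

Attach tense remote past -om → choom.
Attach person 2nd person -teg → choomteg.
Attach mood conditional -ch → choomtegch.
Apply nasal assimilation: choomtegch → choontegch.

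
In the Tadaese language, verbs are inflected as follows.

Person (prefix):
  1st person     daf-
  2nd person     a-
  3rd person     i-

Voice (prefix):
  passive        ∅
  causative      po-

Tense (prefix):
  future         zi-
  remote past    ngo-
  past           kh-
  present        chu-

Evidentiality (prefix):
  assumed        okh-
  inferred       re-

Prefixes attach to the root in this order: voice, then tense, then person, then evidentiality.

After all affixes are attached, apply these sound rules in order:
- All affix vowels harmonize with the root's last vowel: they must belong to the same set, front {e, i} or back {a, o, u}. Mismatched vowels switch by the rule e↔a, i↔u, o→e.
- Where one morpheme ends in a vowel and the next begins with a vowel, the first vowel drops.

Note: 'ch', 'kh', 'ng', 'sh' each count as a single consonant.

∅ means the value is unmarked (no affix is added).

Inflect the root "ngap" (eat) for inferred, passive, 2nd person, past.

rakhngap

voice = passive: zero marking, form stays ngap.
Attach tense past kh- → khngap.
Attach person 2nd person a- → akhngap.
Attach evidentiality inferred re- → reakhngap.
Apply vowel harmony: reakhngap → raakhngap.
Apply vowel deletion: raakhngap → rakhngap.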